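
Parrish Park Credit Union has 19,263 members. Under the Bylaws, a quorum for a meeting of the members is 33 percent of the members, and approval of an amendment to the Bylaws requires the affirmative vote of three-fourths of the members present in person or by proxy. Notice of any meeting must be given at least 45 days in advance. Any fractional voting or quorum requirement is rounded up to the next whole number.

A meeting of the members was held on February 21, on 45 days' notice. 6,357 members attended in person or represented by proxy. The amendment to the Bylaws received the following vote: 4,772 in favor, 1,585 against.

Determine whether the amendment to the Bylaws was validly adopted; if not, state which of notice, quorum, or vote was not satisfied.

Valid — all requirements satisfied.

Notice: 45 days given; 45 required. Satisfied.
Quorum: 33% of 19,263 = 6,356.79, rounded up to 6,357; 6,357 present. Satisfied.
Vote: requires three-fourths of those present (6,357); 3/4 of 6357 = 4767.75, rounded up to 4768, so 4,768 needed; 4,772 in favor. Satisfied.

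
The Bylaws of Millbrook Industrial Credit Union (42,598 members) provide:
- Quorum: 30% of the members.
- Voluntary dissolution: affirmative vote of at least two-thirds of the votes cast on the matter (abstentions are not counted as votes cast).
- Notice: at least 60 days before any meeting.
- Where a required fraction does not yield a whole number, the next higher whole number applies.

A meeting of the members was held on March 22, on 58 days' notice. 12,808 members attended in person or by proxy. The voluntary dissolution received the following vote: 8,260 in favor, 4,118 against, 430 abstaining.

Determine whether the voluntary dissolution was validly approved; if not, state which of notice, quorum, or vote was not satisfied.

Invalid — notice requirement not satisfied.

Notice: 58 days given; 60 required. Not satisfied.
Quorum: 30% of 42,598 = 12,779.40, rounded up to 12,780; 12,808 present. Satisfied.
Vote: requires two-thirds of the votes cast (12,808 − 430 abstaining = 12,378); 2/3 of 12378 = 8252, so 8,252 needed; 8,260 in favor. Satisfied.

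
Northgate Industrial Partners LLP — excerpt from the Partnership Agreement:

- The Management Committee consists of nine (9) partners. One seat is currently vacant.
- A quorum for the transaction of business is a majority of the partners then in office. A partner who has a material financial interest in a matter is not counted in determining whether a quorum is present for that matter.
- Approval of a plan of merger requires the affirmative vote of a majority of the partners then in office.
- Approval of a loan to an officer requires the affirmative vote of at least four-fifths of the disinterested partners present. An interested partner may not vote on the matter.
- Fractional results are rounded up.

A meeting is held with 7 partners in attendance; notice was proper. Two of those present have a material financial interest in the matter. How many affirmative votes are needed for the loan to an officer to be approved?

4

The loan to an officer requires four-fifths of the disinterested partners present (7 − 2 = 5).
4/5 of 5 = 4.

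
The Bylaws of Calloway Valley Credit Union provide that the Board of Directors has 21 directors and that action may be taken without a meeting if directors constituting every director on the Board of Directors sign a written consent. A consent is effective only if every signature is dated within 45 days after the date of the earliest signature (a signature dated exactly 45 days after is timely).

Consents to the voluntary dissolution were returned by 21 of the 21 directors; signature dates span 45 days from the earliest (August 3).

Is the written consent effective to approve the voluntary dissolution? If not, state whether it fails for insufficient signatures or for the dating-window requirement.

Signatures required: all of 21 — unanimous means all 21, so 21 needed; 21 signed. Sufficient.
Dating window: the latest signature is 45 days after the earliest; the limit is 45 days. Within the window.

Effective — both the signature and dating-window requirements are satisfied.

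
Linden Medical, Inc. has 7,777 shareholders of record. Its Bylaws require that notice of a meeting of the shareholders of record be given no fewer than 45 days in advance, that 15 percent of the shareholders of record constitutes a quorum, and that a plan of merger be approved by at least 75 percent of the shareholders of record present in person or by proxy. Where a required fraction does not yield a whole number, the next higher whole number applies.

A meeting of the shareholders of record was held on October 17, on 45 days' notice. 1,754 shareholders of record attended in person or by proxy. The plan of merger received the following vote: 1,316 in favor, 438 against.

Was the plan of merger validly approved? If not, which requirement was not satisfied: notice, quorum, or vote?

Notice: 45 days given; 45 required. Satisfied.
Quorum: 15% of 7,777 = 1,166.55, rounded up to 1,167; 1,754 present. Satisfied.
Vote: requires three-fourths of those present (1,754); 3/4 of 1754 = 1315.50, rounded up to 1316, so 1,316 needed; 1,316 in favor. Satisfied.

Valid — all requirements satisfied.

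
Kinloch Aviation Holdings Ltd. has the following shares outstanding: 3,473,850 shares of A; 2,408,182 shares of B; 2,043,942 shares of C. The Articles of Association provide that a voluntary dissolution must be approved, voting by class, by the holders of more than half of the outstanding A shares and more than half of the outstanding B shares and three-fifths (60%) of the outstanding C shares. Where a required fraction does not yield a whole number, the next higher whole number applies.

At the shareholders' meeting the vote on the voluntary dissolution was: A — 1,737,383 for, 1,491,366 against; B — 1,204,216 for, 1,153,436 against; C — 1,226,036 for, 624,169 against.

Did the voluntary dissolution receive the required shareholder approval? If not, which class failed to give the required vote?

Not approved — the C shares did not give the required vote.

A: a majority of 3473850 is 1736926; 1,736,926 required, 1,737,383 in favor — approved.
B: a majority of 2408182 is 1204092; 1,204,092 required, 1,204,216 in favor — approved.
C: 3/5 of 2043942 = 1226365.20, rounded up to 1226366; 1,226,366 required, 1,226,036 in favor — not approved.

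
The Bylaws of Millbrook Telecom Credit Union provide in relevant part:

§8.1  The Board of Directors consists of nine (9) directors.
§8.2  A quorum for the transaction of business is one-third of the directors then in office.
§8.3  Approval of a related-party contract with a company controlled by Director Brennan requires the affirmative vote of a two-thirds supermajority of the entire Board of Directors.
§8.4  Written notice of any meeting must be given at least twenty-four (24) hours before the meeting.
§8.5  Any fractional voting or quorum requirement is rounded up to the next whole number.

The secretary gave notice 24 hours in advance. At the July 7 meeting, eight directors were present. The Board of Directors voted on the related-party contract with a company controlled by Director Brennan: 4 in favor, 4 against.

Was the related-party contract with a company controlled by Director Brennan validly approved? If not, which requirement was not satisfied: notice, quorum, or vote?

Invalid — vote requirement not satisfied.

Notice: 24 hours given; 24 required (24 ≥ 24). Satisfied.
Quorum: 8 present; quorum is 3. Satisfied.
Vote: the related-party contract with a company controlled by Director Brennan requires two-thirds of the entire Board of Directors (9). 2/3 of 9 = 6, so 6 affirmative votes are needed; 4 voted in favor. Not satisfied.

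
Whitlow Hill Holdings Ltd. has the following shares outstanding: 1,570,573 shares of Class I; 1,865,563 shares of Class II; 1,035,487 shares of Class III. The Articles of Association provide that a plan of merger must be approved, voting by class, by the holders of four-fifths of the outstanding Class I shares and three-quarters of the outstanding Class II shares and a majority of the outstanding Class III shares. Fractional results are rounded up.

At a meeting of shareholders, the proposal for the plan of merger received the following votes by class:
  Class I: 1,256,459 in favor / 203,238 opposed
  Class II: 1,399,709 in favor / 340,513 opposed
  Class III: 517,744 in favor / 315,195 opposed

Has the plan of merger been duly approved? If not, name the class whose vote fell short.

Class I: 4/5 of 1570573 = 1256458.40, rounded up to 1256459; 1,256,459 required, 1,256,459 in favor — approved.
Class II: 3/4 of 1865563 = 1399172.25, rounded up to 1399173; 1,399,173 required, 1,399,709 in favor — approved.
Class III: a majority of 1035487 is 517744; 517,744 required, 517,744 in favor — approved.

Approved — every class gave the required vote.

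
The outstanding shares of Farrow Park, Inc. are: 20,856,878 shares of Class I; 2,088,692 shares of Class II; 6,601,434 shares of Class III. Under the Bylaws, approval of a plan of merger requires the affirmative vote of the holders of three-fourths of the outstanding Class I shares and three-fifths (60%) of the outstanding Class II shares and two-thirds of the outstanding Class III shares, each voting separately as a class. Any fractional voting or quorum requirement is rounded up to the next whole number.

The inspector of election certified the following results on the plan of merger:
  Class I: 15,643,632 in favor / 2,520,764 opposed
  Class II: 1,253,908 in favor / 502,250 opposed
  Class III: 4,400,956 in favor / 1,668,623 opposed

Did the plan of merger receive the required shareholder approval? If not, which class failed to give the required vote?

Approved — every class gave the required vote.

Class I: 3/4 of 20856878 = 15642658.50, rounded up to 15642659; 15,642,659 required, 15,643,632 in favor — approved.
Class II: 3/5 of 2088692 = 1253215.20, rounded up to 1253216; 1,253,216 required, 1,253,908 in favor — approved.
Class III: 2/3 of 6601434 = 4400956; 4,400,956 required, 4,400,956 in favor — approved.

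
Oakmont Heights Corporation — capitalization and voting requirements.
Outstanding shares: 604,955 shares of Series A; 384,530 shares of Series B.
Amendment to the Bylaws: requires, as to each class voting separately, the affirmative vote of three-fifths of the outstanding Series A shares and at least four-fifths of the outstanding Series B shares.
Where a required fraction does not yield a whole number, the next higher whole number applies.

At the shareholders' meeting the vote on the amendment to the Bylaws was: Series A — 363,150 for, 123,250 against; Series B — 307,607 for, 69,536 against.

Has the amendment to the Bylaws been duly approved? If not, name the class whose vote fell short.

Series A: 3/5 of 604955 = 362973; 362,973 required, 363,150 in favor — approved.
Series B: 4/5 of 384530 = 307624; 307,624 required, 307,607 in favor — not approved.

Not approved — the Series B shares did not give the required vote.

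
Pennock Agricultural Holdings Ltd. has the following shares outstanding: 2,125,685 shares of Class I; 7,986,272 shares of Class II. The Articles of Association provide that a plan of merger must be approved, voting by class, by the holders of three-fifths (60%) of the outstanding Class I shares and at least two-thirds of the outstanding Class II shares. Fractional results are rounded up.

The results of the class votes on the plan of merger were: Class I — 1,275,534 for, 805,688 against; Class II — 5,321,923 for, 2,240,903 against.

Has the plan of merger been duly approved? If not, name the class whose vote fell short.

Class I: 3/5 of 2125685 = 1275411; 1,275,411 required, 1,275,534 in favor — approved.
Class II: 2/3 of 7986272 = 5324181.33, rounded up to 5324182; 5,324,182 required, 5,321,923 in favor — not approved.

Not approved — the Class II shares did not give the required vote.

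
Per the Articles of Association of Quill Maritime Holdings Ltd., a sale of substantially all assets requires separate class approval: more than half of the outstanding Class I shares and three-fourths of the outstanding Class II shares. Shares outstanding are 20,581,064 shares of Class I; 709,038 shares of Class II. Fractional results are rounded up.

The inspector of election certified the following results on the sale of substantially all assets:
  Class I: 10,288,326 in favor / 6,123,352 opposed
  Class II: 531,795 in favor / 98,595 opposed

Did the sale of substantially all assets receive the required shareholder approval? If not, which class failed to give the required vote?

Class I: a majority of 20581064 is 10290533; 10,290,533 required, 10,288,326 in favor — not approved.
Class II: 3/4 of 709038 = 531778.50, rounded up to 531779; 531,779 required, 531,795 in favor — approved.

Not approved — the Class I shares did not give the required vote.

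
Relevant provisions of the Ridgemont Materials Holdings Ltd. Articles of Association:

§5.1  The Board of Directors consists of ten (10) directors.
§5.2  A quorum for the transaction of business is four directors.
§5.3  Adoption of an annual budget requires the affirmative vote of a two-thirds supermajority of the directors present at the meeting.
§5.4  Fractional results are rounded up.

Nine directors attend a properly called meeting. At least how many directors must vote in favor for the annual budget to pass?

The annual budget requires two-thirds of the directors present (9).
2/3 of 9 = 6.

6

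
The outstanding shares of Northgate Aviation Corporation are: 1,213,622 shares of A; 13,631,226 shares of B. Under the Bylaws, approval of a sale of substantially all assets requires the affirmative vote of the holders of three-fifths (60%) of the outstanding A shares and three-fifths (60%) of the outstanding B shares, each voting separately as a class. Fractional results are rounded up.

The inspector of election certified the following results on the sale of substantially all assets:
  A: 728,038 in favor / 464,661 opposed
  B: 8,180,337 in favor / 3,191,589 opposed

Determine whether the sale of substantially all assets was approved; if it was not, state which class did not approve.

A: 3/5 of 1213622 = 728173.20, rounded up to 728174; 728,174 required, 728,038 in favor — not approved.
B: 3/5 of 13631226 = 8178735.60, rounded up to 8178736; 8,178,736 required, 8,180,337 in favor — approved.

Not approved — the A shares did not give the required vote.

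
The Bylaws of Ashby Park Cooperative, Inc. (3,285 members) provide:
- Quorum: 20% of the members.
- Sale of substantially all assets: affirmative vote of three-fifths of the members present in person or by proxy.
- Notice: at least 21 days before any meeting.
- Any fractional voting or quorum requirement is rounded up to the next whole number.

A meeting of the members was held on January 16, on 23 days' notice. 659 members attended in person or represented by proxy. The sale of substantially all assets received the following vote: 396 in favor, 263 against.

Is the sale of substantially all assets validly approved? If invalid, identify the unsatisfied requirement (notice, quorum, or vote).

Notice: 23 days given; 21 required. Satisfied.
Quorum: 20% of 3,285 = 657; 659 present. Satisfied.
Vote: requires three-fifths of those present (659); 3/5 of 659 = 395.40, rounded up to 396, so 396 needed; 396 in favor. Satisfied.

Valid — all requirements satisfied.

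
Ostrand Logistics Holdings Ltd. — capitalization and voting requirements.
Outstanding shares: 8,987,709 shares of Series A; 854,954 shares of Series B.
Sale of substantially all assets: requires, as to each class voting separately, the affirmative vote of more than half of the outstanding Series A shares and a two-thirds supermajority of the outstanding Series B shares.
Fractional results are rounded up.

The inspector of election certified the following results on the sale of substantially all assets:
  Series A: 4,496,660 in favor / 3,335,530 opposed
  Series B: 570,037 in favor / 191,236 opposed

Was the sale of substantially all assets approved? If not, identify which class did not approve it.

Approved — every class gave the required vote.

Series A: a majority of 8987709 is 4493855; 4,493,855 required, 4,496,660 in favor — approved.
Series B: 2/3 of 854954 = 569969.33, rounded up to 569970; 569,970 required, 570,037 in favor — approved.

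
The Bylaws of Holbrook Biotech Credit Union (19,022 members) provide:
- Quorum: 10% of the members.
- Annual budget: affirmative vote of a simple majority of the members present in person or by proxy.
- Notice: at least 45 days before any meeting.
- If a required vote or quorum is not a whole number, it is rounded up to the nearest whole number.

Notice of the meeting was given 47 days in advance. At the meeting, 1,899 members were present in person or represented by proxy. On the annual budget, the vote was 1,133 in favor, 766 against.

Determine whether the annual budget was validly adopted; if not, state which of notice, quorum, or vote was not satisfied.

Invalid — quorum requirement not satisfied.

Notice: 47 days given; 45 required. Satisfied.
Quorum: 10% of 19,022 = 1,902.20, rounded up to 1,903; 1,899 present. Not satisfied.
Vote: requires a majority of those present (1,899); a majority of 1899 is 950, so 950 needed; 1,133 in favor. Satisfied.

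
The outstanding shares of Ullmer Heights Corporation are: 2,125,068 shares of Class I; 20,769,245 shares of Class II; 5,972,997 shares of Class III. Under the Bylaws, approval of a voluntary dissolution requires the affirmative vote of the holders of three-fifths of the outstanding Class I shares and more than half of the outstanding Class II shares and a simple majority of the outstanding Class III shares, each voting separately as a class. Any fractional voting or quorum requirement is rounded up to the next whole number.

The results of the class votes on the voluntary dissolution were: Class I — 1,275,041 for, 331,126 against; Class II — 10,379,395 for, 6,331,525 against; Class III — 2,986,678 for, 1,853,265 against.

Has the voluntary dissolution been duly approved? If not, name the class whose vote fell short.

Class I: 3/5 of 2125068 = 1275040.80, rounded up to 1275041; 1,275,041 required, 1,275,041 in favor — approved.
Class II: a majority of 20769245 is 10384623; 10,384,623 required, 10,379,395 in favor — not approved.
Class III: a majority of 5972997 is 2986499; 2,986,499 required, 2,986,678 in favor — approved.

Not approved — the Class II shares did not give the required vote.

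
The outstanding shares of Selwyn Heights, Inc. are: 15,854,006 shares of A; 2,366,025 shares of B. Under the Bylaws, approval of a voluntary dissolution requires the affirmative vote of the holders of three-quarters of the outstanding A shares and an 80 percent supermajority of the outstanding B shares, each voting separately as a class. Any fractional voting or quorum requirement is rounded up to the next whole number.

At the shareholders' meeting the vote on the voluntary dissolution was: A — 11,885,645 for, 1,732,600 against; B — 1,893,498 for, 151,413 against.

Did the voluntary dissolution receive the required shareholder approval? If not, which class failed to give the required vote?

Not approved — the A shares did not give the required vote.

A: 3/4 of 15854006 = 11890504.50, rounded up to 11890505; 11,890,505 required, 11,885,645 in favor — not approved.
B: 4/5 of 2366025 = 1892820; 1,892,820 required, 1,893,498 in favor — approved.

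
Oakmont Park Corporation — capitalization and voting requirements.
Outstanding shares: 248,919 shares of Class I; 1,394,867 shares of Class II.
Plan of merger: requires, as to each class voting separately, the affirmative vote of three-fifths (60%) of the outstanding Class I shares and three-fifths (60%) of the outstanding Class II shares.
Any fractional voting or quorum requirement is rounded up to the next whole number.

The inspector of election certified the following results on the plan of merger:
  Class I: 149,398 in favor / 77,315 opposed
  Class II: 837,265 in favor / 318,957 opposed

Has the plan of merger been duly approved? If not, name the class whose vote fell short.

Approved — every class gave the required vote.

Class I: 3/5 of 248919 = 149351.40, rounded up to 149352; 149,352 required, 149,398 in favor — approved.
Class II: 3/5 of 1394867 = 836920.20, rounded up to 836921; 836,921 required, 837,265 in favor — approved.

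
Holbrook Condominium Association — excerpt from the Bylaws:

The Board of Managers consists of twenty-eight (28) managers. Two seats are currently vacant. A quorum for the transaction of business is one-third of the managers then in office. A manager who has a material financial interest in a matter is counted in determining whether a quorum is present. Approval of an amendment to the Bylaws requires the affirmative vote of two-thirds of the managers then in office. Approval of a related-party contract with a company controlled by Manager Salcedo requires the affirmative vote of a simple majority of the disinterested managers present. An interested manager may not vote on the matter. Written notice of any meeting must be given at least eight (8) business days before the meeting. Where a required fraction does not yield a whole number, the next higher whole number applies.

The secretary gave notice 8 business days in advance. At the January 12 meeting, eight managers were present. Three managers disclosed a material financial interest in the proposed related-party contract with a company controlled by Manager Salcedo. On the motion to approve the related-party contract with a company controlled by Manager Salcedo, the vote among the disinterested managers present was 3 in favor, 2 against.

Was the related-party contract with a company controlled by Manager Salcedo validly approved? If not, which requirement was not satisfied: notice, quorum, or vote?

Invalid — quorum requirement not satisfied.

Notice: 8 business days given; 8 required (8 ≥ 8). Satisfied.
Quorum: 8 present (interested managers count toward quorum); quorum is 9. Not satisfied.
Vote: the related-party contract with a company controlled by Manager Salcedo requires a majority of the disinterested managers present (8 − 3 = 5). A majority of 5 is 3, so 3 affirmative votes are needed; 3 voted in favor. Satisfied. (Moot — without a quorum no business can be validly transacted.)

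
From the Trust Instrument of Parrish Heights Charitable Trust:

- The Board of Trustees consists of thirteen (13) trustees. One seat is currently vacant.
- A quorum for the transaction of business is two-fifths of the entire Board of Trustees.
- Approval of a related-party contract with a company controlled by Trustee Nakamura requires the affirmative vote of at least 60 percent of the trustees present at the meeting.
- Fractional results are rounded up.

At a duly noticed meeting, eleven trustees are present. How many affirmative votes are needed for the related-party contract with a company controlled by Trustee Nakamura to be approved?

7

The related-party contract with a company controlled by Trustee Nakamura requires three-fifths of the trustees present (11).
3/5 of 11 = 6.60, rounded up to 7.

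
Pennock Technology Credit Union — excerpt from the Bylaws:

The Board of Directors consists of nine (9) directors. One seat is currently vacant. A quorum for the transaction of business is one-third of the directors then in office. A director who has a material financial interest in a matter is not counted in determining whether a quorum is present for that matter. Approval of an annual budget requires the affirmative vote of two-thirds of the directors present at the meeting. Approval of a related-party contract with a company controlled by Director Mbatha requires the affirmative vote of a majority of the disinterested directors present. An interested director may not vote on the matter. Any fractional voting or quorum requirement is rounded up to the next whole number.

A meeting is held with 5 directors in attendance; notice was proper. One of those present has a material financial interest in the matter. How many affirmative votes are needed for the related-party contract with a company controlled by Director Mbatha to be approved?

3

The related-party contract with a company controlled by Director Mbatha requires a majority of the disinterested directors present (5 − 1 = 4).
A majority of 4 is 3.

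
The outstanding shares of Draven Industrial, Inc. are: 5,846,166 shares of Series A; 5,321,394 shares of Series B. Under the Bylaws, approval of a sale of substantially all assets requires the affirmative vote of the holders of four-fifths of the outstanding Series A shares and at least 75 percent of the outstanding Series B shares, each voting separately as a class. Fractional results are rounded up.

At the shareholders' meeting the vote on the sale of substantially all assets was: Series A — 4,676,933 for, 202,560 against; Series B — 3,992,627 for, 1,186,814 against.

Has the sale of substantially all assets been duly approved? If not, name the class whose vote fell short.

Series A: 4/5 of 5846166 = 4676932.80, rounded up to 4676933; 4,676,933 required, 4,676,933 in favor — approved.
Series B: 3/4 of 5321394 = 3991045.50, rounded up to 3991046; 3,991,046 required, 3,992,627 in favor — approved.

Approved — every class gave the required vote.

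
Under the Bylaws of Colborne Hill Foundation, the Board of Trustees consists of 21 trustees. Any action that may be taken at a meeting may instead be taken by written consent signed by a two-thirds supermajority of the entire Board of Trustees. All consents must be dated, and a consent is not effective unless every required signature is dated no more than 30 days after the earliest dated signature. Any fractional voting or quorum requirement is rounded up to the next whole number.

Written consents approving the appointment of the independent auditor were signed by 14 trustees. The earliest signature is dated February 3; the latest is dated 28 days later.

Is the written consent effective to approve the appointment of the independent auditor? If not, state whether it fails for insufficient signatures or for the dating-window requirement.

Signatures required: a two-thirds supermajority of 21 — 2/3 of 21 = 14, so 14 needed; 14 signed. Sufficient.
Dating window: the latest signature is 28 days after the earliest; the limit is 30 days. Within the window.

Effective — both the signature and dating-window requirements are satisfied.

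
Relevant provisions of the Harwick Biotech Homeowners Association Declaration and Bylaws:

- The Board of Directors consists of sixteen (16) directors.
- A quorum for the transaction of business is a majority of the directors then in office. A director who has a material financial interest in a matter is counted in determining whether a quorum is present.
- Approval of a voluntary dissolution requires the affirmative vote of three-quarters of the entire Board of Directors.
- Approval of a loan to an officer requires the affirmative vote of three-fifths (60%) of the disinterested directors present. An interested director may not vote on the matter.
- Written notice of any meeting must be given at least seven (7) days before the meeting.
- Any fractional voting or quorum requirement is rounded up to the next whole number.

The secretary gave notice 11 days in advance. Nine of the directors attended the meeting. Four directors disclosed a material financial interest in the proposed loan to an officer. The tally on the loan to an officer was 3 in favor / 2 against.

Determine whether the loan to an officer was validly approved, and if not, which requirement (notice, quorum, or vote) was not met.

Valid — all requirements satisfied.

Notice: 11 days given; 7 required (11 ≥ 7). Satisfied.
Quorum: 9 present (interested directors count toward quorum); quorum is 9. Satisfied.
Vote: the loan to an officer requires three-fifths of the disinterested directors present (9 − 4 = 5). 3/5 of 5 = 3, so 3 affirmative votes are needed; 3 voted in favor. Satisfied.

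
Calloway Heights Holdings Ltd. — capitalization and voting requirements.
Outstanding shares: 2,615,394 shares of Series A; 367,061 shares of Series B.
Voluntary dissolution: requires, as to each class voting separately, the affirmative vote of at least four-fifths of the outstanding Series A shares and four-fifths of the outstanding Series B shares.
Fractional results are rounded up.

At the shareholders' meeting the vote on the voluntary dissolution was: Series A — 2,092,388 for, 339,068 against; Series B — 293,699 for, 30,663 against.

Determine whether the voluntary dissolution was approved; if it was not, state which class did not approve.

Approved — every class gave the required vote.

Series A: 4/5 of 2615394 = 2092315.20, rounded up to 2092316; 2,092,316 required, 2,092,388 in favor — approved.
Series B: 4/5 of 367061 = 293648.80, rounded up to 293649; 293,649 required, 293,699 in favor — approved.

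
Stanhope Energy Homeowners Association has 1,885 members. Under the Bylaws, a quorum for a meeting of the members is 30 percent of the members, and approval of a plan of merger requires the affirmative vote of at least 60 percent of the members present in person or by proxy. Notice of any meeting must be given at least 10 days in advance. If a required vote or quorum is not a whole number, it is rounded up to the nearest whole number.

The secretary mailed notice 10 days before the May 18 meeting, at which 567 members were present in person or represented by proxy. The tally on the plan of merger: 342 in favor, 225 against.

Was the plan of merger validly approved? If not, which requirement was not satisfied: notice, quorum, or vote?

Valid — all requirements satisfied.

Notice: 10 days given; 10 required. Satisfied.
Quorum: 30% of 1,885 = 565.50, rounded up to 566; 567 present. Satisfied.
Vote: requires three-fifths of those present (567); 3/5 of 567 = 340.20, rounded up to 341, so 341 needed; 342 in favor. Satisfied.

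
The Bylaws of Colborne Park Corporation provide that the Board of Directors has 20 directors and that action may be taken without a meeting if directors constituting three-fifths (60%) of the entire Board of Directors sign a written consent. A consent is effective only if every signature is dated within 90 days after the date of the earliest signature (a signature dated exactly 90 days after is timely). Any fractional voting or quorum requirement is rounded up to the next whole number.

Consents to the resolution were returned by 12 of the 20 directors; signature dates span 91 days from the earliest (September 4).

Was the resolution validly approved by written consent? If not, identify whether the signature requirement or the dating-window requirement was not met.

Signatures required: three-fifths (60%) of 20 — 3/5 of 20 = 12, so 12 needed; 12 signed. Sufficient.
Dating window: the latest signature is 91 days after the earliest; the limit is 90 days. Outside the window.

Not effective — dating-window requirement not satisfied.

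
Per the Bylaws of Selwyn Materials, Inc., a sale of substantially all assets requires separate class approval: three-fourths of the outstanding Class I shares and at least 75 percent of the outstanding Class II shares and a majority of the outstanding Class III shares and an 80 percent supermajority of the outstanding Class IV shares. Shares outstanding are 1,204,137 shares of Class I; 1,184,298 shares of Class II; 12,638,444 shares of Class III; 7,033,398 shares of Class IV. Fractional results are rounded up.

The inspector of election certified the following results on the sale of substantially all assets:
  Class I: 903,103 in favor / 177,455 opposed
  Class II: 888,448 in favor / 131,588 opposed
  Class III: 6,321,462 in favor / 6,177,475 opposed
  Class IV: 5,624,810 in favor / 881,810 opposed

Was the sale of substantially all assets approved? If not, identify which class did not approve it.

Not approved — the Class IV shares did not give the required vote.

Class I: 3/4 of 1204137 = 903102.75, rounded up to 903103; 903,103 required, 903,103 in favor — approved.
Class II: 3/4 of 1184298 = 888223.50, rounded up to 888224; 888,224 required, 888,448 in favor — approved.
Class III: a majority of 12638444 is 6319223; 6,319,223 required, 6,321,462 in favor — approved.
Class IV: 4/5 of 7033398 = 5626718.40, rounded up to 5626719; 5,626,719 required, 5,624,810 in favor — not approved.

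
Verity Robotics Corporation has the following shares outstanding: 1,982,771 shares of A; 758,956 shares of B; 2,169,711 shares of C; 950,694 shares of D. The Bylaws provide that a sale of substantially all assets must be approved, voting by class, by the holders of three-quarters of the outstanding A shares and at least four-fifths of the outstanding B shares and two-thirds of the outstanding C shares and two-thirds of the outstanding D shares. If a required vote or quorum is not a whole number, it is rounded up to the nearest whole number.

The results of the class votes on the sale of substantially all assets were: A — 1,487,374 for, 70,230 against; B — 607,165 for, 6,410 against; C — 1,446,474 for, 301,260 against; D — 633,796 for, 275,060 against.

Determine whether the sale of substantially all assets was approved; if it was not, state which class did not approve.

A: 3/4 of 1982771 = 1487078.25, rounded up to 1487079; 1,487,079 required, 1,487,374 in favor — approved.
B: 4/5 of 758956 = 607164.80, rounded up to 607165; 607,165 required, 607,165 in favor — approved.
C: 2/3 of 2169711 = 1446474; 1,446,474 required, 1,446,474 in favor — approved.
D: 2/3 of 950694 = 633796; 633,796 required, 633,796 in favor — approved.

Approved — every class gave the required vote.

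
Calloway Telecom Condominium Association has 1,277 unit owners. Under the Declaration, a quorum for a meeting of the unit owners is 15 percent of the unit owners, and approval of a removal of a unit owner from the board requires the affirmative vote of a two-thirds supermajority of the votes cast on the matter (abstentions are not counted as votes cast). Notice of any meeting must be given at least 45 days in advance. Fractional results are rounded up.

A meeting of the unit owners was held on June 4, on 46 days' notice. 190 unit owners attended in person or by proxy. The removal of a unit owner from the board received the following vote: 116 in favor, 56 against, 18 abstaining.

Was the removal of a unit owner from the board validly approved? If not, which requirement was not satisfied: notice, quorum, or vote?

Notice: 46 days given; 45 required. Satisfied.
Quorum: 15% of 1,277 = 191.55, rounded up to 192; 190 present. Not satisfied.
Vote: requires two-thirds of the votes cast (190 − 18 abstaining = 172); 2/3 of 172 = 114.67, rounded up to 115, so 115 needed; 116 in favor. Satisfied.

Invalid — quorum requirement not satisfied.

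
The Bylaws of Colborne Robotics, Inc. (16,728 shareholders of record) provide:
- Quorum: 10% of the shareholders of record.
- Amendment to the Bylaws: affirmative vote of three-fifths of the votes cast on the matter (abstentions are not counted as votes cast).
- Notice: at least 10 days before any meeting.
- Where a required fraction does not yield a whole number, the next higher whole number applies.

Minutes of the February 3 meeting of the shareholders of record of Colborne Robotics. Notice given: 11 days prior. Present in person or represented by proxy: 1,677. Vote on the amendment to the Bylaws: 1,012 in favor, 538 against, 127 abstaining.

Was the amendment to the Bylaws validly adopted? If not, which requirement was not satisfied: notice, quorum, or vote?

Valid — all requirements satisfied.

Notice: 11 days given; 10 required. Satisfied.
Quorum: 10% of 16,728 = 1,672.80, rounded up to 1,673; 1,677 present. Satisfied.
Vote: requires three-fifths of the votes cast (1,677 − 127 abstaining = 1,550); 3/5 of 1550 = 930, so 930 needed; 1,012 in favor. Satisfied.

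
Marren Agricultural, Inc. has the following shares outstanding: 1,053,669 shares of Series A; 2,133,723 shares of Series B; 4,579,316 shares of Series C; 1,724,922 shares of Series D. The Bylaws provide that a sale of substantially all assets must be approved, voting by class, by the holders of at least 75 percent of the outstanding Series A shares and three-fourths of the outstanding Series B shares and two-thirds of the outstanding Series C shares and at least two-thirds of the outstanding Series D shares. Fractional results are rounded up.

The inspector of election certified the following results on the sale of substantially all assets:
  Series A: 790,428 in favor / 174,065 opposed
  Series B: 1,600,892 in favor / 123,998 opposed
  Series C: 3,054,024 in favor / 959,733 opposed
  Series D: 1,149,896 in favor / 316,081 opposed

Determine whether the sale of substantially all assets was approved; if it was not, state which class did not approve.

Series A: 3/4 of 1053669 = 790251.75, rounded up to 790252; 790,252 required, 790,428 in favor — approved.
Series B: 3/4 of 2133723 = 1600292.25, rounded up to 1600293; 1,600,293 required, 1,600,892 in favor — approved.
Series C: 2/3 of 4579316 = 3052877.33, rounded up to 3052878; 3,052,878 required, 3,054,024 in favor — approved.
Series D: 2/3 of 1724922 = 1149948; 1,149,948 required, 1,149,896 in favor — not approved.

Not approved — the Series D shares did not give the required vote.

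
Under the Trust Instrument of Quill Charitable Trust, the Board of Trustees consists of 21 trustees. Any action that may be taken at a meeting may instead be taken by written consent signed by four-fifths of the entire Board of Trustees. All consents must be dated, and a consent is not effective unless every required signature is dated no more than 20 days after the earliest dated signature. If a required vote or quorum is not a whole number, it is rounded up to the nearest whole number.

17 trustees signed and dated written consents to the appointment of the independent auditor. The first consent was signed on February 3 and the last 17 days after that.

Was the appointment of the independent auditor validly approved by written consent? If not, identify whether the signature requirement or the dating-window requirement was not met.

Effective — both the signature and dating-window requirements are satisfied.

Signatures required: four-fifths of 21 — 4/5 of 21 = 16.80, rounded up to 17, so 17 needed; 17 signed. Sufficient.
Dating window: the latest signature is 17 days after the earliest; the limit is 20 days. Within the window.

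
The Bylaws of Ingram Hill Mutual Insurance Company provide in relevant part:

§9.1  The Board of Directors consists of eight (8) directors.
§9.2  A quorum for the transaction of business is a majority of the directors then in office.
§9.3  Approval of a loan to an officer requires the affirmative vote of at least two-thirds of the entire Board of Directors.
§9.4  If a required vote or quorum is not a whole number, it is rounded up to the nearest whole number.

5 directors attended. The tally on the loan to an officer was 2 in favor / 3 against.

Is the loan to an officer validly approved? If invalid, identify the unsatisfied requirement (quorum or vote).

Quorum: 5 present; quorum is 5. Satisfied.
Vote: the loan to an officer requires two-thirds of the entire Board of Directors (8). 2/3 of 8 = 5.33, rounded up to 6, so 6 affirmative votes are needed; 2 voted in favor. Not satisfied.

Invalid — vote requirement not satisfied.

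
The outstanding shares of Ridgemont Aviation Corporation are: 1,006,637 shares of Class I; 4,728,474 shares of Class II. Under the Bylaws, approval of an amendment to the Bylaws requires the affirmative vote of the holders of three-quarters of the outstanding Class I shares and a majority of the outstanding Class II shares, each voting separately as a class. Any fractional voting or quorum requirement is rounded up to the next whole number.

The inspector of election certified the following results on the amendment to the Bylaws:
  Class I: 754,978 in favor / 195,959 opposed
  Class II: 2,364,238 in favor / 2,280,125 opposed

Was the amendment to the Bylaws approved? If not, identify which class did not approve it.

Approved — every class gave the required vote.

Class I: 3/4 of 1006637 = 754977.75, rounded up to 754978; 754,978 required, 754,978 in favor — approved.
Class II: a majority of 4728474 is 2364238; 2,364,238 required, 2,364,238 in favor — approved.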